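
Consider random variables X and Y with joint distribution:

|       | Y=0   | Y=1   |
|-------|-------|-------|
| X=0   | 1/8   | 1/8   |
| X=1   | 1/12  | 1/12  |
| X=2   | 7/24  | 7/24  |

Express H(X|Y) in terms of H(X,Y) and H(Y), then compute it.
H(X|Y) = H(X,Y) - H(Y)

Marginal P(Y) (column sums):
  P(Y=0) = 1/8 + 1/12 + 7/24 = 1/2
  P(Y=1) = 1/8 + 1/12 + 7/24 = 1/2

H(X,Y) = -[(1/8)·log₂(1/8) + (1/8)·log₂(1/8) + (1/12)·log₂(1/12) + (1/12)·log₂(1/12) + (7/24)·log₂(7/24) + (7/24)·log₂(7/24)]
  = 0.3750 + 0.3750 + 0.2987 + 0.2987 + 0.5185 + 0.5185
  = 2.3844 bits
H(Y) = -[(1/2)·log₂(1/2) + (1/2)·log₂(1/2)]
  = 0.5000 + 0.5000
  = 1.0000 bits

H(X|Y) = 2.3844 - 1.0000 = 1.3844 bits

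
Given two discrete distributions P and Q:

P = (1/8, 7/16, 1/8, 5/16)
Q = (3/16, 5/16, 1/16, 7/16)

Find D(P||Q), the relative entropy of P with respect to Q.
D(P||Q) = Σ P(i) log₂(P(i)/Q(i))
  i=0: (1/8) × log₂((1/8)/(3/16)) = (1/8) × log₂(2/3) = -0.0731
  i=1: (7/16) × log₂((7/16)/(5/16)) = (7/16) × log₂(7/5) = 0.2124
  i=2: (1/8) × log₂((1/8)/(1/16)) = (1/8) × log₂(2) = 0.1250
  i=3: (5/16) × log₂((5/16)/(7/16)) = (5/16) × log₂(5/7) = -0.1517
D(P||Q) = -0.0731 + 0.2124 + 0.1250 - 0.1517
  = 0.1126 bits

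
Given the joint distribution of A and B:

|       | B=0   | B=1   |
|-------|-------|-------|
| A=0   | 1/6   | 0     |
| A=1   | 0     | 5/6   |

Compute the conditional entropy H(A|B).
Marginal P(B) (column sums):
  P(B=0) = 1/6 + 0 = 1/6
  P(B=1) = 0 + 5/6 = 5/6

H(A|B) = -Σ P(A,B)·log₂ P(A|B), where P(A|B) = P(A,B) / P(B)
  (cells with P(A,B) = 0 contribute 0)
  (A=0,B=0): P(A|B) = (1/6)/(1/6) = 1;  -(1/6)·log₂(1) = 0.0000
  (A=1,B=1): P(A|B) = (5/6)/(5/6) = 1;  -(5/6)·log₂(1) = 0.0000
H(A|B) = 0.0000 + 0.0000
  = 0.0000 bits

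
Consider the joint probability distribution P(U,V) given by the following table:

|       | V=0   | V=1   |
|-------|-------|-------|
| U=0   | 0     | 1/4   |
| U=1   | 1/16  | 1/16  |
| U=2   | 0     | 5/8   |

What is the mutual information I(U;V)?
Marginal P(U) (row sums):
  P(U=0) = 0 + 1/4 = 1/4
  P(U=1) = 1/16 + 1/16 = 1/8
  P(U=2) = 0 + 5/8 = 5/8
Marginal P(V) (column sums):
  P(V=0) = 0 + 1/16 + 0 = 1/16
  P(V=1) = 1/4 + 1/16 + 5/8 = 15/16

H(U) = -[(1/4)·log₂(1/4) + (1/8)·log₂(1/8) + (5/8)·log₂(5/8)]
  = 0.5000 + 0.3750 + 0.4238
  = 1.2988 bits
H(V) = -[(1/16)·log₂(1/16) + (15/16)·log₂(15/16)]
  = 0.2500 + 0.0873
  = 0.3373 bits
H(U,V) = -[(1/4)·log₂(1/4) + (1/16)·log₂(1/16) + (1/16)·log₂(1/16) + (5/8)·log₂(5/8)]
  = 0.5000 + 0.2500 + 0.2500 + 0.4238
  = 1.4238 bits

I(U;V) = H(U) + H(V) - H(U,V)
  = 1.2988 + 0.3373 - 1.4238
  = 0.2123 bits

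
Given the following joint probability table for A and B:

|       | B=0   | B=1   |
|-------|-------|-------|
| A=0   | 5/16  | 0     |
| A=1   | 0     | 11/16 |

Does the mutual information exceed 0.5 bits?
Marginal P(A) (row sums):
  P(A=0) = 5/16 + 0 = 5/16
  P(A=1) = 0 + 11/16 = 11/16
Marginal P(B) (column sums):
  P(B=0) = 5/16 + 0 = 5/16
  P(B=1) = 0 + 11/16 = 11/16

H(A) = -[(5/16)·log₂(5/16) + (11/16)·log₂(11/16)]
  = 0.5244 + 0.3716
  = 0.8960 bits
H(B) = -[(5/16)·log₂(5/16) + (11/16)·log₂(11/16)]
  = 0.5244 + 0.3716
  = 0.8960 bits
H(A,B) = -[(5/16)·log₂(5/16) + (11/16)·log₂(11/16)]
  = 0.5244 + 0.3716
  = 0.8960 bits

I(A;B) = H(A) + H(B) - H(A,B)
  = 0.8960 + 0.8960 - 0.8960
  = 0.8960 bits

Yes. I(A;B) = 0.8960 bits, which is > 0.5 bits.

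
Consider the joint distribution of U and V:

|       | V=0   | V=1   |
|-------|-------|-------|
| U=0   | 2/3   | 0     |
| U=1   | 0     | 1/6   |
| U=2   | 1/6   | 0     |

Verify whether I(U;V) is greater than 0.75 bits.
Marginal P(U) (row sums):
  P(U=0) = 2/3 + 0 = 2/3
  P(U=1) = 0 + 1/6 = 1/6
  P(U=2) = 1/6 + 0 = 1/6
Marginal P(V) (column sums):
  P(V=0) = 2/3 + 0 + 1/6 = 5/6
  P(V=1) = 0 + 1/6 + 0 = 1/6

H(U) = -[(2/3)·log₂(2/3) + (1/6)·log₂(1/6) + (1/6)·log₂(1/6)]
  = 0.3900 + 0.4308 + 0.4308
  = 1.2516 bits
H(V) = -[(5/6)·log₂(5/6) + (1/6)·log₂(1/6)]
  = 0.2192 + 0.4308
  = 0.6500 bits
H(U,V) = -[(2/3)·log₂(2/3) + (1/6)·log₂(1/6) + (1/6)·log₂(1/6)]
  = 0.3900 + 0.4308 + 0.4308
  = 1.2516 bits

I(U;V) = H(U) + H(V) - H(U,V)
  = 1.2516 + 0.6500 - 1.2516
  = 0.6500 bits

No. I(U;V) = 0.6500 bits, which is ≤ 0.75 bits.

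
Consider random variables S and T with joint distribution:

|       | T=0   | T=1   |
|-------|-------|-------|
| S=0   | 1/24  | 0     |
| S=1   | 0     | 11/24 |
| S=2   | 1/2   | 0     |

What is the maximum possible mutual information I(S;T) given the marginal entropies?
The upper bound on mutual information is I(S;T) ≤ min(H(S), H(T)).

Marginal P(S) (row sums):
  P(S=0) = 1/24 + 0 = 1/24
  P(S=1) = 0 + 11/24 = 11/24
  P(S=2) = 1/2 + 0 = 1/2
Marginal P(T) (column sums):
  P(T=0) = 1/24 + 0 + 1/2 = 13/24
  P(T=1) = 0 + 11/24 + 0 = 11/24

H(S) = -[(1/24)·log₂(1/24) + (11/24)·log₂(11/24) + (1/2)·log₂(1/2)]
  = 0.1910 + 0.5159 + 0.5000
  = 1.2069 bits
H(T) = -[(13/24)·log₂(13/24) + (11/24)·log₂(11/24)]
  = 0.4791 + 0.5159
  = 0.9950 bits

Maximum possible I(S;T) = min(1.2069, 0.9950) = 0.9950 bits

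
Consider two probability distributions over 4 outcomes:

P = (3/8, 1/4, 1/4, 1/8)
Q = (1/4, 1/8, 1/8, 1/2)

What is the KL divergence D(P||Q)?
D(P||Q) = Σ P(i) log₂(P(i)/Q(i))
  i=0: (3/8) × log₂((3/8)/(1/4)) = (3/8) × log₂(3/2) = 0.2194
  i=1: (1/4) × log₂((1/4)/(1/8)) = (1/4) × log₂(2) = 0.2500
  i=2: (1/4) × log₂((1/4)/(1/8)) = (1/4) × log₂(2) = 0.2500
  i=3: (1/8) × log₂((1/8)/(1/2)) = (1/8) × log₂(1/4) = -0.2500
D(P||Q) = 0.2194 + 0.2500 + 0.2500 - 0.2500
  = 0.4694 bits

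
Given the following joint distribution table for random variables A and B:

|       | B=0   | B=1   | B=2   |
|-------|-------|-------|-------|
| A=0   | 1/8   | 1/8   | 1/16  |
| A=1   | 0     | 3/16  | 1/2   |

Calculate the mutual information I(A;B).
Marginal P(A) (row sums):
  P(A=0) = 1/8 + 1/8 + 1/16 = 5/16
  P(A=1) = 0 + 3/16 + 1/2 = 11/16
Marginal P(B) (column sums):
  P(B=0) = 1/8 + 0 = 1/8
  P(B=1) = 1/8 + 3/16 = 5/16
  P(B=2) = 1/16 + 1/2 = 9/16

H(A) = -[(5/16)·log₂(5/16) + (11/16)·log₂(11/16)]
  = 0.5244 + 0.3716
  = 0.8960 bits
H(B) = -[(1/8)·log₂(1/8) + (5/16)·log₂(5/16) + (9/16)·log₂(9/16)]
  = 0.3750 + 0.5244 + 0.4669
  = 1.3663 bits
H(A,B) = -[(1/8)·log₂(1/8) + (1/8)·log₂(1/8) + (1/16)·log₂(1/16) + (3/16)·log₂(3/16) + (1/2)·log₂(1/2)]
  = 0.3750 + 0.3750 + 0.2500 + 0.4528 + 0.5000
  = 1.9528 bits

I(A;B) = H(A) + H(B) - H(A,B)
  = 0.8960 + 1.3663 - 1.9528
  = 0.3095 bits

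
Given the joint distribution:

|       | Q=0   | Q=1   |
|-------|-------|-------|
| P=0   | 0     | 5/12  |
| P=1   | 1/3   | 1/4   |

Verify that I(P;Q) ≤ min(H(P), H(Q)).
Marginal P(P) (row sums):
  P(P=0) = 0 + 5/12 = 5/12
  P(P=1) = 1/3 + 1/4 = 7/12
Marginal P(Q) (column sums):
  P(Q=0) = 0 + 1/3 = 1/3
  P(Q=1) = 5/12 + 1/4 = 2/3

H(P) = -[(5/12)·log₂(5/12) + (7/12)·log₂(7/12)]
  = 0.5263 + 0.4536
  = 0.9799 bits
H(Q) = -[(1/3)·log₂(1/3) + (2/3)·log₂(2/3)]
  = 0.5283 + 0.3900
  = 0.9183 bits
H(P,Q) = -[(5/12)·log₂(5/12) + (1/3)·log₂(1/3) + (1/4)·log₂(1/4)]
  = 0.5263 + 0.5283 + 0.5000
  = 1.5546 bits

I(P;Q) = H(P) + H(Q) - H(P,Q)
  = 0.9799 + 0.9183 - 1.5546
  = 0.3436 bits

min(H(P), H(Q)) = min(0.9799, 0.9183) = 0.9183 bits
Since 0.3436 ≤ 0.9183, the bound is satisfied ✓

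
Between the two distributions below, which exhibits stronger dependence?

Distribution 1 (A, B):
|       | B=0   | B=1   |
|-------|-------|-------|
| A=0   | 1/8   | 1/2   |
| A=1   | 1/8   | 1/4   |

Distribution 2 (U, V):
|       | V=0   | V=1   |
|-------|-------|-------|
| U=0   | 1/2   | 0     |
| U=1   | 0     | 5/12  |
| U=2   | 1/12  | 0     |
Distribution 1 (A, B):
Marginal P(A) (row sums):
  P(A=0) = 1/8 + 1/2 = 5/8
  P(A=1) = 1/8 + 1/4 = 3/8
Marginal P(B) (column sums):
  P(B=0) = 1/8 + 1/8 = 1/4
  P(B=1) = 1/2 + 1/4 = 3/4

H(A) = -[(5/8)·log₂(5/8) + (3/8)·log₂(3/8)]
  = 0.4238 + 0.5306
  = 0.9544 bits
H(B) = -[(1/4)·log₂(1/4) + (3/4)·log₂(3/4)]
  = 0.5000 + 0.3113
  = 0.8113 bits
H(A,B) = -[(1/8)·log₂(1/8) + (1/2)·log₂(1/2) + (1/8)·log₂(1/8) + (1/4)·log₂(1/4)]
  = 0.3750 + 0.5000 + 0.3750 + 0.5000
  = 1.7500 bits

I(A;B) = H(A) + H(B) - H(A,B)
  = 0.9544 + 0.8113 - 1.7500
  = 0.0157 bits

Distribution 2 (U, V):
Marginal P(U) (row sums):
  P(U=0) = 1/2 + 0 = 1/2
  P(U=1) = 0 + 5/12 = 5/12
  P(U=2) = 1/12 + 0 = 1/12
Marginal P(V) (column sums):
  P(V=0) = 1/2 + 0 + 1/12 = 7/12
  P(V=1) = 0 + 5/12 + 0 = 5/12

H(U) = -[(1/2)·log₂(1/2) + (5/12)·log₂(5/12) + (1/12)·log₂(1/12)]
  = 0.5000 + 0.5263 + 0.2987
  = 1.3250 bits
H(V) = -[(7/12)·log₂(7/12) + (5/12)·log₂(5/12)]
  = 0.4536 + 0.5263
  = 0.9799 bits
H(U,V) = -[(1/2)·log₂(1/2) + (5/12)·log₂(5/12) + (1/12)·log₂(1/12)]
  = 0.5000 + 0.5263 + 0.2987
  = 1.3250 bits

I(U;V) = H(U) + H(V) - H(U,V)
  = 1.3250 + 0.9799 - 1.3250
  = 0.9799 bits

I(U;V) = 0.9799 bits > I(A;B) = 0.0157 bits, so (U, V) has the higher mutual information (stronger dependence).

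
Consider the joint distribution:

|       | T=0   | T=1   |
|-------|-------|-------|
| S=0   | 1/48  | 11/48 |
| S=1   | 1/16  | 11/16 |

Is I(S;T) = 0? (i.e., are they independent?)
Marginal P(S) (row sums):
  P(S=0) = 1/48 + 11/48 = 1/4
  P(S=1) = 1/16 + 11/16 = 3/4
Marginal P(T) (column sums):
  P(T=0) = 1/48 + 1/16 = 1/12
  P(T=1) = 11/48 + 11/16 = 11/12

S and T are independent iff P(S=i,T=j) = P(S=i)·P(T=j) for every cell.
  P(S=0)·P(T=0) = 1/4 × 1/12 = 1/48 = P(S=0,T=0) ✓
  P(S=0)·P(T=1) = 1/4 × 11/12 = 11/48 = P(S=0,T=1) ✓
  P(S=1)·P(T=0) = 3/4 × 1/12 = 1/16 = P(S=1,T=0) ✓
  P(S=1)·P(T=1) = 3/4 × 11/12 = 11/16 = P(S=1,T=1) ✓

Yes, S and T are independent: every cell factors, so I(S;T) = 0 bits.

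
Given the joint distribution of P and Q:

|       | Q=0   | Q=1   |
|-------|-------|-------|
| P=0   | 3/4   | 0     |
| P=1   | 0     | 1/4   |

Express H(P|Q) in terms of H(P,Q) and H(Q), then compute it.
H(P|Q) = H(P,Q) - H(Q)

Marginal P(Q) (column sums):
  P(Q=0) = 3/4 + 0 = 3/4
  P(Q=1) = 0 + 1/4 = 1/4

H(P,Q) = -[(3/4)·log₂(3/4) + (1/4)·log₂(1/4)]
  = 0.3113 + 0.5000
  = 0.8113 bits
H(Q) = -[(3/4)·log₂(3/4) + (1/4)·log₂(1/4)]
  = 0.3113 + 0.5000
  = 0.8113 bits

H(P|Q) = 0.8113 - 0.8113 = 0.0000 bits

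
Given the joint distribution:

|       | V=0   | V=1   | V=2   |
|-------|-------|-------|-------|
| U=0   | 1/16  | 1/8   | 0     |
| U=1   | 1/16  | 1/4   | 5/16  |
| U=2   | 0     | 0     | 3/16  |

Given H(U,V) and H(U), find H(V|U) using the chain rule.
From the chain rule: H(U,V) = H(U) + H(V|U)
Therefore: H(V|U) = H(U,V) - H(U)

H(U,V) = -[(1/16)·log₂(1/16) + (1/8)·log₂(1/8) + (1/16)·log₂(1/16) + (1/4)·log₂(1/4) + (5/16)·log₂(5/16) + (3/16)·log₂(3/16)]
  = 0.2500 + 0.3750 + 0.2500 + 0.5000 + 0.5244 + 0.4528
  = 2.3522 bits
Marginal P(U) (row sums):
  P(U=0) = 1/16 + 1/8 + 0 = 3/16
  P(U=1) = 1/16 + 1/4 + 5/16 = 5/8
  P(U=2) = 0 + 0 + 3/16 = 3/16
H(U) = -[(3/16)·log₂(3/16) + (5/8)·log₂(5/8) + (3/16)·log₂(3/16)]
  = 0.4528 + 0.4238 + 0.4528
  = 1.3294 bits

H(V|U) = 2.3522 - 1.3294 = 1.0228 bits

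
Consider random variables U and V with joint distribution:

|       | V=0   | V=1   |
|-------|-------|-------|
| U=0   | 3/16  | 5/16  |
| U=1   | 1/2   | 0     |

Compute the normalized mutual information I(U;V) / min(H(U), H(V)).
Marginal P(U) (row sums):
  P(U=0) = 3/16 + 5/16 = 1/2
  P(U=1) = 1/2 + 0 = 1/2
Marginal P(V) (column sums):
  P(V=0) = 3/16 + 1/2 = 11/16
  P(V=1) = 5/16 + 0 = 5/16

H(U) = -[(1/2)·log₂(1/2) + (1/2)·log₂(1/2)]
  = 0.5000 + 0.5000
  = 1.0000 bits
H(V) = -[(11/16)·log₂(11/16) + (5/16)·log₂(5/16)]
  = 0.3716 + 0.5244
  = 0.8960 bits
H(U,V) = -[(3/16)·log₂(3/16) + (5/16)·log₂(5/16) + (1/2)·log₂(1/2)]
  = 0.4528 + 0.5244 + 0.5000
  = 1.4772 bits

I(U;V) = H(U) + H(V) - H(U,V)
  = 1.0000 + 0.8960 - 1.4772
  = 0.4188 bits

min(H(U), H(V)) = min(1.0000, 0.8960) = 0.8960 bits
Normalized MI = 0.4188 / 0.8960 = 0.4674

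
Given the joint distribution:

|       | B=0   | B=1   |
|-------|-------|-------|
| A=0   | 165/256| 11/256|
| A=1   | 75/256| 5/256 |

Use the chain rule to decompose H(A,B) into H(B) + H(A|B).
By the chain rule: H(A,B) = H(B) + H(A|B)

Marginal P(B) (column sums):
  P(B=0) = 165/256 + 75/256 = 15/16
  P(B=1) = 11/256 + 5/256 = 1/16
H(B) = -[(15/16)·log₂(15/16) + (1/16)·log₂(1/16)]
  = 0.0873 + 0.2500
  = 0.3373 bits
H(A|B) = -Σ P(A,B)·log₂ P(A|B), where P(A|B) = P(A,B) / P(B)
  (A=0,B=0): P(A|B) = (165/256)/(15/16) = 11/16;  -(165/256)·log₂(11/16) = 0.3484
  (A=0,B=1): P(A|B) = (11/256)/(1/16) = 11/16;  -(11/256)·log₂(11/16) = 0.0232
  (A=1,B=0): P(A|B) = (75/256)/(15/16) = 5/16;  -(75/256)·log₂(5/16) = 0.4916
  (A=1,B=1): P(A|B) = (5/256)/(1/16) = 5/16;  -(5/256)·log₂(5/16) = 0.0328
H(A|B) = 0.3484 + 0.0232 + 0.4916 + 0.0328
  = 0.8960 bits

H(A,B) = H(B) + H(A|B) = 0.3373 + 0.8960 = 1.2333 bits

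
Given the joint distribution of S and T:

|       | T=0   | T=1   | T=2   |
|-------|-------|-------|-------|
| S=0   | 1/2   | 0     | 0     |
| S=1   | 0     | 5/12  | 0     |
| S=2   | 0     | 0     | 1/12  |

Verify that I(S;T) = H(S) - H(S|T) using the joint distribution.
Left side, from I(S;T) = H(S) + H(T) - H(S,T):
Marginal P(S) (row sums):
  P(S=0) = 1/2 + 0 + 0 = 1/2
  P(S=1) = 0 + 5/12 + 0 = 5/12
  P(S=2) = 0 + 0 + 1/12 = 1/12
Marginal P(T) (column sums):
  P(T=0) = 1/2 + 0 + 0 = 1/2
  P(T=1) = 0 + 5/12 + 0 = 5/12
  P(T=2) = 0 + 0 + 1/12 = 1/12

H(S) = -[(1/2)·log₂(1/2) + (5/12)·log₂(5/12) + (1/12)·log₂(1/12)]
  = 0.5000 + 0.5263 + 0.2987
  = 1.3250 bits
H(T) = -[(1/2)·log₂(1/2) + (5/12)·log₂(5/12) + (1/12)·log₂(1/12)]
  = 0.5000 + 0.5263 + 0.2987
  = 1.3250 bits
H(S,T) = -[(1/2)·log₂(1/2) + (5/12)·log₂(5/12) + (1/12)·log₂(1/12)]
  = 0.5000 + 0.5263 + 0.2987
  = 1.3250 bits

I(S;T) = H(S) + H(T) - H(S,T)
  = 1.3250 + 1.3250 - 1.3250
  = 1.3250 bits

Right side, with H(S|T) computed directly from the conditional probabilities:
H(S|T) = -Σ P(S,T)·log₂ P(S|T), where P(S|T) = P(S,T) / P(T)
  (cells with P(S,T) = 0 contribute 0)
  (S=0,T=0): P(S|T) = (1/2)/(1/2) = 1;  -(1/2)·log₂(1) = 0.0000
  (S=1,T=1): P(S|T) = (5/12)/(5/12) = 1;  -(5/12)·log₂(1) = 0.0000
  (S=2,T=2): P(S|T) = (1/12)/(1/12) = 1;  -(1/12)·log₂(1) = 0.0000
H(S|T) = 0.0000 + 0.0000 + 0.0000
  = 0.0000 bits
H(S) - H(S|T) = 1.3250 - 0.0000 = 1.3250 bits

Both sides equal 1.3250 bits, so I(S;T) = H(S) - H(S|T) ✓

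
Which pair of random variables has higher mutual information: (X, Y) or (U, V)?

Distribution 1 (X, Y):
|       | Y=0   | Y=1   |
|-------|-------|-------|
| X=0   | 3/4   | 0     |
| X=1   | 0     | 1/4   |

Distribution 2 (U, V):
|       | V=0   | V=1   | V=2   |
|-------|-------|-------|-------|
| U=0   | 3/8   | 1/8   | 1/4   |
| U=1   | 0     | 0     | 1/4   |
Distribution 1 (X, Y):
Marginal P(X) (row sums):
  P(X=0) = 3/4 + 0 = 3/4
  P(X=1) = 0 + 1/4 = 1/4
Marginal P(Y) (column sums):
  P(Y=0) = 3/4 + 0 = 3/4
  P(Y=1) = 0 + 1/4 = 1/4

H(X) = -[(3/4)·log₂(3/4) + (1/4)·log₂(1/4)]
  = 0.3113 + 0.5000
  = 0.8113 bits
H(Y) = -[(3/4)·log₂(3/4) + (1/4)·log₂(1/4)]
  = 0.3113 + 0.5000
  = 0.8113 bits
H(X,Y) = -[(3/4)·log₂(3/4) + (1/4)·log₂(1/4)]
  = 0.3113 + 0.5000
  = 0.8113 bits

I(X;Y) = H(X) + H(Y) - H(X,Y)
  = 0.8113 + 0.8113 - 0.8113
  = 0.8113 bits

Distribution 2 (U, V):
Marginal P(U) (row sums):
  P(U=0) = 3/8 + 1/8 + 1/4 = 3/4
  P(U=1) = 0 + 0 + 1/4 = 1/4
Marginal P(V) (column sums):
  P(V=0) = 3/8 + 0 = 3/8
  P(V=1) = 1/8 + 0 = 1/8
  P(V=2) = 1/4 + 1/4 = 1/2

H(U) = -[(3/4)·log₂(3/4) + (1/4)·log₂(1/4)]
  = 0.3113 + 0.5000
  = 0.8113 bits
H(V) = -[(3/8)·log₂(3/8) + (1/8)·log₂(1/8) + (1/2)·log₂(1/2)]
  = 0.5306 + 0.3750 + 0.5000
  = 1.4056 bits
H(U,V) = -[(3/8)·log₂(3/8) + (1/8)·log₂(1/8) + (1/4)·log₂(1/4) + (1/4)·log₂(1/4)]
  = 0.5306 + 0.3750 + 0.5000 + 0.5000
  = 1.9056 bits

I(U;V) = H(U) + H(V) - H(U,V)
  = 0.8113 + 1.4056 - 1.9056
  = 0.3113 bits

I(X;Y) = 0.8113 bits > I(U;V) = 0.3113 bits, so (X, Y) has the higher mutual information (stronger dependence).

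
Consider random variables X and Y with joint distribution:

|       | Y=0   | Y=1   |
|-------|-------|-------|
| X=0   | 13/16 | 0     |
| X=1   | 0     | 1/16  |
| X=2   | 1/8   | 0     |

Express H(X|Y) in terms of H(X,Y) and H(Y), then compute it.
H(X|Y) = H(X,Y) - H(Y)

Marginal P(Y) (column sums):
  P(Y=0) = 13/16 + 0 + 1/8 = 15/16
  P(Y=1) = 0 + 1/16 + 0 = 1/16

H(X,Y) = -[(13/16)·log₂(13/16) + (1/16)·log₂(1/16) + (1/8)·log₂(1/8)]
  = 0.2434 + 0.2500 + 0.3750
  = 0.8684 bits
H(Y) = -[(15/16)·log₂(15/16) + (1/16)·log₂(1/16)]
  = 0.0873 + 0.2500
  = 0.3373 bits

H(X|Y) = 0.8684 - 0.3373 = 0.5311 bits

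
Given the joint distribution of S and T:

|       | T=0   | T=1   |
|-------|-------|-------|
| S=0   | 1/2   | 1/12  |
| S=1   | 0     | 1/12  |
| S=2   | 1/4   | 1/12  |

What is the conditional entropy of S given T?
Marginal P(T) (column sums):
  P(T=0) = 1/2 + 0 + 1/4 = 3/4
  P(T=1) = 1/12 + 1/12 + 1/12 = 1/4

H(S|T) = -Σ P(S,T)·log₂ P(S|T), where P(S|T) = P(S,T) / P(T)
  (cells with P(S,T) = 0 contribute 0)
  (S=0,T=0): P(S|T) = (1/2)/(3/4) = 2/3;  -(1/2)·log₂(2/3) = 0.2925
  (S=0,T=1): P(S|T) = (1/12)/(1/4) = 1/3;  -(1/12)·log₂(1/3) = 0.1321
  (S=1,T=1): P(S|T) = (1/12)/(1/4) = 1/3;  -(1/12)·log₂(1/3) = 0.1321
  (S=2,T=0): P(S|T) = (1/4)/(3/4) = 1/3;  -(1/4)·log₂(1/3) = 0.3962
  (S=2,T=1): P(S|T) = (1/12)/(1/4) = 1/3;  -(1/12)·log₂(1/3) = 0.1321
H(S|T) = 0.2925 + 0.1321 + 0.1321 + 0.3962 + 0.1321
  = 1.0850 bits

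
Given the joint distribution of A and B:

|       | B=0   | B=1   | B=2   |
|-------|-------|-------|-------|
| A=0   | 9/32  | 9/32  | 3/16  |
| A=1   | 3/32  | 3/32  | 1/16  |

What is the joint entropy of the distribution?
H(A,B) = -Σ P(A,B) log₂ P(A,B), summed over the non-zero cells:
H(A,B) = -[(9/32)·log₂(9/32) + (9/32)·log₂(9/32) + (3/16)·log₂(3/16) + (3/32)·log₂(3/32) + (3/32)·log₂(3/32) + (1/16)·log₂(1/16)]
  = 0.5147 + 0.5147 + 0.4528 + 0.3202 + 0.3202 + 0.2500
  = 2.3726 bits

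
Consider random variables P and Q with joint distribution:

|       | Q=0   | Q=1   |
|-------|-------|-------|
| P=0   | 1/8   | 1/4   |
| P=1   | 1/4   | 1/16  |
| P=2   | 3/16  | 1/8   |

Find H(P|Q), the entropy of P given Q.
Marginal P(Q) (column sums):
  P(Q=0) = 1/8 + 1/4 + 3/16 = 9/16
  P(Q=1) = 1/4 + 1/16 + 1/8 = 7/16

H(P|Q) = -Σ P(P,Q)·log₂ P(P|Q), where P(P|Q) = P(P,Q) / P(Q)
  (P=0,Q=0): P(P|Q) = (1/8)/(9/16) = 2/9;  -(1/8)·log₂(2/9) = 0.2712
  (P=0,Q=1): P(P|Q) = (1/4)/(7/16) = 4/7;  -(1/4)·log₂(4/7) = 0.2018
  (P=1,Q=0): P(P|Q) = (1/4)/(9/16) = 4/9;  -(1/4)·log₂(4/9) = 0.2925
  (P=1,Q=1): P(P|Q) = (1/16)/(7/16) = 1/7;  -(1/16)·log₂(1/7) = 0.1755
  (P=2,Q=0): P(P|Q) = (3/16)/(9/16) = 1/3;  -(3/16)·log₂(1/3) = 0.2972
  (P=2,Q=1): P(P|Q) = (1/8)/(7/16) = 2/7;  -(1/8)·log₂(2/7) = 0.2259
H(P|Q) = 0.2712 + 0.2018 + 0.2925 + 0.1755 + 0.2972 + 0.2259
  = 1.4641 bits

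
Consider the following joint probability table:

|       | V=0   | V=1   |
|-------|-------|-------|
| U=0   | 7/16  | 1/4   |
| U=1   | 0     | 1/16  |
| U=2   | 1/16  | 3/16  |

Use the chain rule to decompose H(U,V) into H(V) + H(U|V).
By the chain rule: H(U,V) = H(V) + H(U|V)

Marginal P(V) (column sums):
  P(V=0) = 7/16 + 0 + 1/16 = 1/2
  P(V=1) = 1/4 + 1/16 + 3/16 = 1/2
H(V) = -[(1/2)·log₂(1/2) + (1/2)·log₂(1/2)]
  = 0.5000 + 0.5000
  = 1.0000 bits
H(U|V) = -Σ P(U,V)·log₂ P(U|V), where P(U|V) = P(U,V) / P(V)
  (cells with P(U,V) = 0 contribute 0)
  (U=0,V=0): P(U|V) = (7/16)/(1/2) = 7/8;  -(7/16)·log₂(7/8) = 0.0843
  (U=0,V=1): P(U|V) = (1/4)/(1/2) = 1/2;  -(1/4)·log₂(1/2) = 0.2500
  (U=1,V=1): P(U|V) = (1/16)/(1/2) = 1/8;  -(1/16)·log₂(1/8) = 0.1875
  (U=2,V=0): P(U|V) = (1/16)/(1/2) = 1/8;  -(1/16)·log₂(1/8) = 0.1875
  (U=2,V=1): P(U|V) = (3/16)/(1/2) = 3/8;  -(3/16)·log₂(3/8) = 0.2653
H(U|V) = 0.0843 + 0.2500 + 0.1875 + 0.1875 + 0.2653
  = 0.9746 bits

H(U,V) = H(V) + H(U|V) = 1.0000 + 0.9746 = 1.9746 bits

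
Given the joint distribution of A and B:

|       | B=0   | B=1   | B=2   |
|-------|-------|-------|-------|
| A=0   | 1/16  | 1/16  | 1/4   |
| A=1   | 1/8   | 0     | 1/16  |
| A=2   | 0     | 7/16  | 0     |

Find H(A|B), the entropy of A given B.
Marginal P(B) (column sums):
  P(B=0) = 1/16 + 1/8 + 0 = 3/16
  P(B=1) = 1/16 + 0 + 7/16 = 1/2
  P(B=2) = 1/4 + 1/16 + 0 = 5/16

H(A|B) = -Σ P(A,B)·log₂ P(A|B), where P(A|B) = P(A,B) / P(B)
  (cells with P(A,B) = 0 contribute 0)
  (A=0,B=0): P(A|B) = (1/16)/(3/16) = 1/3;  -(1/16)·log₂(1/3) = 0.0991
  (A=0,B=1): P(A|B) = (1/16)/(1/2) = 1/8;  -(1/16)·log₂(1/8) = 0.1875
  (A=0,B=2): P(A|B) = (1/4)/(5/16) = 4/5;  -(1/4)·log₂(4/5) = 0.0805
  (A=1,B=0): P(A|B) = (1/8)/(3/16) = 2/3;  -(1/8)·log₂(2/3) = 0.0731
  (A=1,B=2): P(A|B) = (1/16)/(5/16) = 1/5;  -(1/16)·log₂(1/5) = 0.1451
  (A=2,B=1): P(A|B) = (7/16)/(1/2) = 7/8;  -(7/16)·log₂(7/8) = 0.0843
H(A|B) = 0.0991 + 0.1875 + 0.0805 + 0.0731 + 0.1451 + 0.0843
  = 0.6696 bits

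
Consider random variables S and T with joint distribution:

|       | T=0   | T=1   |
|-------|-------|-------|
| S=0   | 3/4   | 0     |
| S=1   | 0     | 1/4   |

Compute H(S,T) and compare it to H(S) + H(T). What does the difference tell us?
Marginal P(S) (row sums):
  P(S=0) = 3/4 + 0 = 3/4
  P(S=1) = 0 + 1/4 = 1/4
Marginal P(T) (column sums):
  P(T=0) = 3/4 + 0 = 3/4
  P(T=1) = 0 + 1/4 = 1/4

H(S,T) = -[(3/4)·log₂(3/4) + (1/4)·log₂(1/4)]
  = 0.3113 + 0.5000
  = 0.8113 bits
H(S) = -[(3/4)·log₂(3/4) + (1/4)·log₂(1/4)]
  = 0.3113 + 0.5000
  = 0.8113 bits
H(T) = -[(3/4)·log₂(3/4) + (1/4)·log₂(1/4)]
  = 0.3113 + 0.5000
  = 0.8113 bits

H(S) + H(T) = 0.8113 + 0.8113 = 1.6226 bits
Difference: H(S) + H(T) - H(S,T) = 1.6226 - 0.8113 = 0.8113 bits = I(S;T)

The difference is the mutual information; it is positive here, so S and T are dependent (knowing one reduces uncertainty about the other by 0.8113 bits).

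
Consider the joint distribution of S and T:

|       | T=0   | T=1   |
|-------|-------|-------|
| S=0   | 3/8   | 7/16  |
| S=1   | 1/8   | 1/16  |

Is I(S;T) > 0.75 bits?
Marginal P(S) (row sums):
  P(S=0) = 3/8 + 7/16 = 13/16
  P(S=1) = 1/8 + 1/16 = 3/16
Marginal P(T) (column sums):
  P(T=0) = 3/8 + 1/8 = 1/2
  P(T=1) = 7/16 + 1/16 = 1/2

H(S) = -[(13/16)·log₂(13/16) + (3/16)·log₂(3/16)]
  = 0.2434 + 0.4528
  = 0.6962 bits
H(T) = -[(1/2)·log₂(1/2) + (1/2)·log₂(1/2)]
  = 0.5000 + 0.5000
  = 1.0000 bits
H(S,T) = -[(3/8)·log₂(3/8) + (7/16)·log₂(7/16) + (1/8)·log₂(1/8) + (1/16)·log₂(1/16)]
  = 0.5306 + 0.5218 + 0.3750 + 0.2500
  = 1.6774 bits

I(S;T) = H(S) + H(T) - H(S,T)
  = 0.6962 + 1.0000 - 1.6774
  = 0.0188 bits

No. I(S;T) = 0.0188 bits, which is ≤ 0.75 bits.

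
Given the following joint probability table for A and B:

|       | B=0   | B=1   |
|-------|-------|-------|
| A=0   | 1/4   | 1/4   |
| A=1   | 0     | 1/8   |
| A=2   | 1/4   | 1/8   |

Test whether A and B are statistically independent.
Marginal P(A) (row sums):
  P(A=0) = 1/4 + 1/4 = 1/2
  P(A=1) = 0 + 1/8 = 1/8
  P(A=2) = 1/4 + 1/8 = 3/8
Marginal P(B) (column sums):
  P(B=0) = 1/4 + 0 + 1/4 = 1/2
  P(B=1) = 1/4 + 1/8 + 1/8 = 1/2

A and B are independent iff P(A=i,B=j) = P(A=i)·P(B=j) for every cell.
  P(A=1)·P(B=0) = 1/8 × 1/2 = 1/16, but P(A=1,B=0) = 0 ✗

No, A and B are not independent. Quantitatively, I(A;B) > 0:

H(A) = -[(1/2)·log₂(1/2) + (1/8)·log₂(1/8) + (3/8)·log₂(3/8)]
  = 0.5000 + 0.3750 + 0.5306
  = 1.4056 bits
H(B) = -[(1/2)·log₂(1/2) + (1/2)·log₂(1/2)]
  = 0.5000 + 0.5000
  = 1.0000 bits
H(A,B) = -[(1/4)·log₂(1/4) + (1/4)·log₂(1/4) + (1/8)·log₂(1/8) + (1/4)·log₂(1/4) + (1/8)·log₂(1/8)]
  = 0.5000 + 0.5000 + 0.3750 + 0.5000 + 0.3750
  = 2.2500 bits
I(A;B) = H(A) + H(B) - H(A,B) = 1.4056 + 1.0000 - 2.2500 = 0.1556 bits > 0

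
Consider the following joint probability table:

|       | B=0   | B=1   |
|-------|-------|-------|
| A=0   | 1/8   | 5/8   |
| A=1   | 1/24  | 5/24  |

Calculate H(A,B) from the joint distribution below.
H(A,B) = -Σ P(A,B) log₂ P(A,B), summed over the non-zero cells:
H(A,B) = -[(1/8)·log₂(1/8) + (5/8)·log₂(5/8) + (1/24)·log₂(1/24) + (5/24)·log₂(5/24)]
  = 0.3750 + 0.4238 + 0.1910 + 0.4715
  = 1.4613 bits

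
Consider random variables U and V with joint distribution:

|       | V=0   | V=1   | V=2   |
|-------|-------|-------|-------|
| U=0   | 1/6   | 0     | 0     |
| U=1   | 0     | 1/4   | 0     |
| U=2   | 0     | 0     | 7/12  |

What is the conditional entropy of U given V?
Marginal P(V) (column sums):
  P(V=0) = 1/6 + 0 + 0 = 1/6
  P(V=1) = 0 + 1/4 + 0 = 1/4
  P(V=2) = 0 + 0 + 7/12 = 7/12

H(U|V) = -Σ P(U,V)·log₂ P(U|V), where P(U|V) = P(U,V) / P(V)
  (cells with P(U,V) = 0 contribute 0)
  (U=0,V=0): P(U|V) = (1/6)/(1/6) = 1;  -(1/6)·log₂(1) = 0.0000
  (U=1,V=1): P(U|V) = (1/4)/(1/4) = 1;  -(1/4)·log₂(1) = 0.0000
  (U=2,V=2): P(U|V) = (7/12)/(7/12) = 1;  -(7/12)·log₂(1) = 0.0000
H(U|V) = 0.0000 + 0.0000 + 0.0000
  = 0.0000 bits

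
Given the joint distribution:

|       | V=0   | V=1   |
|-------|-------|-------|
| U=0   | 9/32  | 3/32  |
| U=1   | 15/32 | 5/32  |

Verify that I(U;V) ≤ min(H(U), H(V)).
Marginal P(U) (row sums):
  P(U=0) = 9/32 + 3/32 = 3/8
  P(U=1) = 15/32 + 5/32 = 5/8
Marginal P(V) (column sums):
  P(V=0) = 9/32 + 15/32 = 3/4
  P(V=1) = 3/32 + 5/32 = 1/4

H(U) = -[(3/8)·log₂(3/8) + (5/8)·log₂(5/8)]
  = 0.5306 + 0.4238
  = 0.9544 bits
H(V) = -[(3/4)·log₂(3/4) + (1/4)·log₂(1/4)]
  = 0.3113 + 0.5000
  = 0.8113 bits
H(U,V) = -[(9/32)·log₂(9/32) + (3/32)·log₂(3/32) + (15/32)·log₂(15/32) + (5/32)·log₂(5/32)]
  = 0.5147 + 0.3202 + 0.5124 + 0.4184
  = 1.7657 bits

I(U;V) = H(U) + H(V) - H(U,V)
  = 0.9544 + 0.8113 - 1.7657
  = 0.0000 bits

min(H(U), H(V)) = min(0.9544, 0.8113) = 0.8113 bits
Since 0.0000 ≤ 0.8113, the bound is satisfied ✓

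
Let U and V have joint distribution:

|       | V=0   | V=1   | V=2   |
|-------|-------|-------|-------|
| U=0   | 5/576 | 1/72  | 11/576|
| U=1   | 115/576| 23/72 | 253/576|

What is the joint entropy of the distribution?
H(U,V) = -Σ P(U,V) log₂ P(U,V), summed over the non-zero cells:
H(U,V) = -[(5/576)·log₂(5/576) + (1/72)·log₂(1/72) + (11/576)·log₂(11/576) + (115/576)·log₂(115/576) + (23/72)·log₂(23/72) + (253/576)·log₂(253/576)]
  = 0.0594 + 0.0857 + 0.1091 + 0.4641 + 0.5259 + 0.5213
  = 1.7655 bits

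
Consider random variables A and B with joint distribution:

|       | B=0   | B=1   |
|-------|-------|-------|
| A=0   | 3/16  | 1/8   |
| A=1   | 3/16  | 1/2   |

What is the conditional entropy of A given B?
Marginal P(B) (column sums):
  P(B=0) = 3/16 + 3/16 = 3/8
  P(B=1) = 1/8 + 1/2 = 5/8

H(A|B) = -Σ P(A,B)·log₂ P(A|B), where P(A|B) = P(A,B) / P(B)
  (A=0,B=0): P(A|B) = (3/16)/(3/8) = 1/2;  -(3/16)·log₂(1/2) = 0.1875
  (A=0,B=1): P(A|B) = (1/8)/(5/8) = 1/5;  -(1/8)·log₂(1/5) = 0.2902
  (A=1,B=0): P(A|B) = (3/16)/(3/8) = 1/2;  -(3/16)·log₂(1/2) = 0.1875
  (A=1,B=1): P(A|B) = (1/2)/(5/8) = 4/5;  -(1/2)·log₂(4/5) = 0.1610
H(A|B) = 0.1875 + 0.2902 + 0.1875 + 0.1610
  = 0.8262 bits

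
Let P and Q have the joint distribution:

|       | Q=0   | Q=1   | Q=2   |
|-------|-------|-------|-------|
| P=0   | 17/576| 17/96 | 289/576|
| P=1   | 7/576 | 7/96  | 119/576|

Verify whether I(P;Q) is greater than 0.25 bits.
Marginal P(P) (row sums):
  P(P=0) = 17/576 + 17/96 + 289/576 = 17/24
  P(P=1) = 7/576 + 7/96 + 119/576 = 7/24
Marginal P(Q) (column sums):
  P(Q=0) = 17/576 + 7/576 = 1/24
  P(Q=1) = 17/96 + 7/96 = 1/4
  P(Q=2) = 289/576 + 119/576 = 17/24

H(P) = -[(17/24)·log₂(17/24) + (7/24)·log₂(7/24)]
  = 0.3524 + 0.5185
  = 0.8709 bits
H(Q) = -[(1/24)·log₂(1/24) + (1/4)·log₂(1/4) + (17/24)·log₂(17/24)]
  = 0.1910 + 0.5000 + 0.3524
  = 1.0434 bits
H(P,Q) = -[(17/576)·log₂(17/576) + (17/96)·log₂(17/96) + (289/576)·log₂(289/576) + (7/576)·log₂(7/576) + (7/96)·log₂(7/96) + (119/576)·log₂(119/576)]
  = 0.1500 + 0.4423 + 0.4992 + 0.0773 + 0.2755 + 0.4700
  = 1.9143 bits

I(P;Q) = H(P) + H(Q) - H(P,Q)
  = 0.8709 + 1.0434 - 1.9143
  = 0.0000 bits

No. I(P;Q) = 0.0000 bits, which is ≤ 0.25 bits.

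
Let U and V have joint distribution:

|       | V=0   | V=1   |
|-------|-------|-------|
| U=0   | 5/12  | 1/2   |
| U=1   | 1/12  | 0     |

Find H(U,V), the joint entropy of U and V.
H(U,V) = -Σ P(U,V) log₂ P(U,V), summed over the non-zero cells:
H(U,V) = -[(5/12)·log₂(5/12) + (1/2)·log₂(1/2) + (1/12)·log₂(1/12)]
  = 0.5263 + 0.5000 + 0.2987
  = 1.3250 bits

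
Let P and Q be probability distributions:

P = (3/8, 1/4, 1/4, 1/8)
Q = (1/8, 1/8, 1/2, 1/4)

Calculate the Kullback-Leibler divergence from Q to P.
D(P||Q) = Σ P(i) log₂(P(i)/Q(i))
  i=0: (3/8) × log₂((3/8)/(1/8)) = (3/8) × log₂(3) = 0.5944
  i=1: (1/4) × log₂((1/4)/(1/8)) = (1/4) × log₂(2) = 0.2500
  i=2: (1/4) × log₂((1/4)/(1/2)) = (1/4) × log₂(1/2) = -0.2500
  i=3: (1/8) × log₂((1/8)/(1/4)) = (1/8) × log₂(1/2) = -0.1250
D(P||Q) = 0.5944 + 0.2500 - 0.2500 - 0.1250
  = 0.4694 bits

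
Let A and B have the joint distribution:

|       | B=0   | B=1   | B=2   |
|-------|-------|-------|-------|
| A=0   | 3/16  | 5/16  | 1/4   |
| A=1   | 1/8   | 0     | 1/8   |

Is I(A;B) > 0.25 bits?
Marginal P(A) (row sums):
  P(A=0) = 3/16 + 5/16 + 1/4 = 3/4
  P(A=1) = 1/8 + 0 + 1/8 = 1/4
Marginal P(B) (column sums):
  P(B=0) = 3/16 + 1/8 = 5/16
  P(B=1) = 5/16 + 0 = 5/16
  P(B=2) = 1/4 + 1/8 = 3/8

H(A) = -[(3/4)·log₂(3/4) + (1/4)·log₂(1/4)]
  = 0.3113 + 0.5000
  = 0.8113 bits
H(B) = -[(5/16)·log₂(5/16) + (5/16)·log₂(5/16) + (3/8)·log₂(3/8)]
  = 0.5244 + 0.5244 + 0.5306
  = 1.5794 bits
H(A,B) = -[(3/16)·log₂(3/16) + (5/16)·log₂(5/16) + (1/4)·log₂(1/4) + (1/8)·log₂(1/8) + (1/8)·log₂(1/8)]
  = 0.4528 + 0.5244 + 0.5000 + 0.3750 + 0.3750
  = 2.2272 bits

I(A;B) = H(A) + H(B) - H(A,B)
  = 0.8113 + 1.5794 - 2.2272
  = 0.1635 bits

No. I(A;B) = 0.1635 bits, which is ≤ 0.25 bits.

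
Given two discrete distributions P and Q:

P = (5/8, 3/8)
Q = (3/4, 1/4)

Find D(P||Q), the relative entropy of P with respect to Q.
D(P||Q) = Σ P(i) log₂(P(i)/Q(i))
  i=0: (5/8) × log₂((5/8)/(3/4)) = (5/8) × log₂(5/6) = -0.1644
  i=1: (3/8) × log₂((3/8)/(1/4)) = (3/8) × log₂(3/2) = 0.2194
D(P||Q) = -0.1644 + 0.2194
  = 0.0550 bits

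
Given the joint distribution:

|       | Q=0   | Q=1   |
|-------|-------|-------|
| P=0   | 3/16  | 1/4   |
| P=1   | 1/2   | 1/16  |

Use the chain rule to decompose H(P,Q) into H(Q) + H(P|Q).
By the chain rule: H(P,Q) = H(Q) + H(P|Q)

Marginal P(Q) (column sums):
  P(Q=0) = 3/16 + 1/2 = 11/16
  P(Q=1) = 1/4 + 1/16 = 5/16
H(Q) = -[(11/16)·log₂(11/16) + (5/16)·log₂(5/16)]
  = 0.3716 + 0.5244
  = 0.8960 bits
H(P|Q) = -Σ P(P,Q)·log₂ P(P|Q), where P(P|Q) = P(P,Q) / P(Q)
  (P=0,Q=0): P(P|Q) = (3/16)/(11/16) = 3/11;  -(3/16)·log₂(3/11) = 0.3515
  (P=0,Q=1): P(P|Q) = (1/4)/(5/16) = 4/5;  -(1/4)·log₂(4/5) = 0.0805
  (P=1,Q=0): P(P|Q) = (1/2)/(11/16) = 8/11;  -(1/2)·log₂(8/11) = 0.2297
  (P=1,Q=1): P(P|Q) = (1/16)/(5/16) = 1/5;  -(1/16)·log₂(1/5) = 0.1451
H(P|Q) = 0.3515 + 0.0805 + 0.2297 + 0.1451
  = 0.8068 bits

H(P,Q) = H(Q) + H(P|Q) = 0.8960 + 0.8068 = 1.7028 bits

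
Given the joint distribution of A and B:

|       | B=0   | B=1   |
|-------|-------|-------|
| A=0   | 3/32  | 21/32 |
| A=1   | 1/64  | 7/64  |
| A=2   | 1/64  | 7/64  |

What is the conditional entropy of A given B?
Marginal P(B) (column sums):
  P(B=0) = 3/32 + 1/64 + 1/64 = 1/8
  P(B=1) = 21/32 + 7/64 + 7/64 = 7/8

H(A|B) = -Σ P(A,B)·log₂ P(A|B), where P(A|B) = P(A,B) / P(B)
  (A=0,B=0): P(A|B) = (3/32)/(1/8) = 3/4;  -(3/32)·log₂(3/4) = 0.0389
  (A=0,B=1): P(A|B) = (21/32)/(7/8) = 3/4;  -(21/32)·log₂(3/4) = 0.2724
  (A=1,B=0): P(A|B) = (1/64)/(1/8) = 1/8;  -(1/64)·log₂(1/8) = 0.0469
  (A=1,B=1): P(A|B) = (7/64)/(7/8) = 1/8;  -(7/64)·log₂(1/8) = 0.3281
  (A=2,B=0): P(A|B) = (1/64)/(1/8) = 1/8;  -(1/64)·log₂(1/8) = 0.0469
  (A=2,B=1): P(A|B) = (7/64)/(7/8) = 1/8;  -(7/64)·log₂(1/8) = 0.3281
H(A|B) = 0.0389 + 0.2724 + 0.0469 + 0.3281 + 0.0469 + 0.3281
  = 1.0613 bits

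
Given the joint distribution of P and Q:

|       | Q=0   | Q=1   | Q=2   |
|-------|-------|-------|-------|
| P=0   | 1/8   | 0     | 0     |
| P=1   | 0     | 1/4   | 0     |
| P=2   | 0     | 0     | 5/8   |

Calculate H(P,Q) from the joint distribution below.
H(P,Q) = -Σ P(P,Q) log₂ P(P,Q), summed over the non-zero cells:
H(P,Q) = -[(1/8)·log₂(1/8) + (1/4)·log₂(1/4) + (5/8)·log₂(5/8)]
  = 0.3750 + 0.5000 + 0.4238
  = 1.2988 bits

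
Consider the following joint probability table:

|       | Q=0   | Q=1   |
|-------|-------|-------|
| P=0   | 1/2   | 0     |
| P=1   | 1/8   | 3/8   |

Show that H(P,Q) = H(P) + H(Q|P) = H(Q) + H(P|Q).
Marginal P(P) (row sums):
  P(P=0) = 1/2 + 0 = 1/2
  P(P=1) = 1/8 + 3/8 = 1/2
Marginal P(Q) (column sums):
  P(Q=0) = 1/2 + 1/8 = 5/8
  P(Q=1) = 0 + 3/8 = 3/8

Decomposition 1: H(P) + H(Q|P)
H(P) = -[(1/2)·log₂(1/2) + (1/2)·log₂(1/2)]
  = 0.5000 + 0.5000
  = 1.0000 bits
H(Q|P) = -Σ P(P,Q)·log₂ P(Q|P), where P(Q|P) = P(P,Q) / P(P)
  (cells with P(P,Q) = 0 contribute 0)
  (P=0,Q=0): P(Q|P) = (1/2)/(1/2) = 1;  -(1/2)·log₂(1) = 0.0000
  (P=1,Q=0): P(Q|P) = (1/8)/(1/2) = 1/4;  -(1/8)·log₂(1/4) = 0.2500
  (P=1,Q=1): P(Q|P) = (3/8)/(1/2) = 3/4;  -(3/8)·log₂(3/4) = 0.1556
H(Q|P) = 0.0000 + 0.2500 + 0.1556
  = 0.4056 bits
H(P) + H(Q|P) = 1.0000 + 0.4056 = 1.4056 bits

Decomposition 2: H(Q) + H(P|Q)
H(Q) = -[(5/8)·log₂(5/8) + (3/8)·log₂(3/8)]
  = 0.4238 + 0.5306
  = 0.9544 bits
H(P|Q) = -Σ P(P,Q)·log₂ P(P|Q), where P(P|Q) = P(P,Q) / P(Q)
  (cells with P(P,Q) = 0 contribute 0)
  (P=0,Q=0): P(P|Q) = (1/2)/(5/8) = 4/5;  -(1/2)·log₂(4/5) = 0.1610
  (P=1,Q=0): P(P|Q) = (1/8)/(5/8) = 1/5;  -(1/8)·log₂(1/5) = 0.2902
  (P=1,Q=1): P(P|Q) = (3/8)/(3/8) = 1;  -(3/8)·log₂(1) = 0.0000
H(P|Q) = 0.1610 + 0.2902 + 0.0000
  = 0.4512 bits
H(Q) + H(P|Q) = 0.9544 + 0.4512 = 1.4056 bits

Direct computation of the joint entropy:
H(P,Q) = -[(1/2)·log₂(1/2) + (1/8)·log₂(1/8) + (3/8)·log₂(3/8)]
  = 0.5000 + 0.3750 + 0.5306
  = 1.4056 bits

All three agree: H(P,Q) = 1.4056 bits ✓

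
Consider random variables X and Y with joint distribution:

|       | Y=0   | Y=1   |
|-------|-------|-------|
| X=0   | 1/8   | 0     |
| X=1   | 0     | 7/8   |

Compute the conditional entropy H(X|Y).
Marginal P(Y) (column sums):
  P(Y=0) = 1/8 + 0 = 1/8
  P(Y=1) = 0 + 7/8 = 7/8

H(X|Y) = -Σ P(X,Y)·log₂ P(X|Y), where P(X|Y) = P(X,Y) / P(Y)
  (cells with P(X,Y) = 0 contribute 0)
  (X=0,Y=0): P(X|Y) = (1/8)/(1/8) = 1;  -(1/8)·log₂(1) = 0.0000
  (X=1,Y=1): P(X|Y) = (7/8)/(7/8) = 1;  -(7/8)·log₂(1) = 0.0000
H(X|Y) = 0.0000 + 0.0000
  = 0.0000 bits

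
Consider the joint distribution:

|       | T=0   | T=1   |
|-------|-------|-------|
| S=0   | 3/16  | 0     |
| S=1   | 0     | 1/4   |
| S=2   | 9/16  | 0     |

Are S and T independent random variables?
Marginal P(S) (row sums):
  P(S=0) = 3/16 + 0 = 3/16
  P(S=1) = 0 + 1/4 = 1/4
  P(S=2) = 9/16 + 0 = 9/16
Marginal P(T) (column sums):
  P(T=0) = 3/16 + 0 + 9/16 = 3/4
  P(T=1) = 0 + 1/4 + 0 = 1/4

S and T are independent iff P(S=i,T=j) = P(S=i)·P(T=j) for every cell.
  P(S=0)·P(T=0) = 3/16 × 3/4 = 9/64, but P(S=0,T=0) = 3/16 ✗

No, S and T are not independent. Quantitatively, I(S;T) > 0:

H(S) = -[(3/16)·log₂(3/16) + (1/4)·log₂(1/4) + (9/16)·log₂(9/16)]
  = 0.4528 + 0.5000 + 0.4669
  = 1.4197 bits
H(T) = -[(3/4)·log₂(3/4) + (1/4)·log₂(1/4)]
  = 0.3113 + 0.5000
  = 0.8113 bits
H(S,T) = -[(3/16)·log₂(3/16) + (1/4)·log₂(1/4) + (9/16)·log₂(9/16)]
  = 0.4528 + 0.5000 + 0.4669
  = 1.4197 bits
I(S;T) = H(S) + H(T) - H(S,T) = 1.4197 + 0.8113 - 1.4197 = 0.8113 bits > 0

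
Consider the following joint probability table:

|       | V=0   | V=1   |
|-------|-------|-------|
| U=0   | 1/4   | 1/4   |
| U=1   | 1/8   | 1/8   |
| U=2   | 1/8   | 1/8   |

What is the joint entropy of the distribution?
H(U,V) = -Σ P(U,V) log₂ P(U,V), summed over the non-zero cells:
H(U,V) = -[(1/4)·log₂(1/4) + (1/4)·log₂(1/4) + (1/8)·log₂(1/8) + (1/8)·log₂(1/8) + (1/8)·log₂(1/8) + (1/8)·log₂(1/8)]
  = 0.5000 + 0.5000 + 0.3750 + 0.3750 + 0.3750 + 0.3750
  = 2.5000 bits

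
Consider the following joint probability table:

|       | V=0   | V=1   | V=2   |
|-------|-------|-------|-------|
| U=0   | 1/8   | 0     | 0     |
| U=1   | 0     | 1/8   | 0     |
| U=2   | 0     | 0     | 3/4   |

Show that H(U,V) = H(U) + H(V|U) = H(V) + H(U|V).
Marginal P(U) (row sums):
  P(U=0) = 1/8 + 0 + 0 = 1/8
  P(U=1) = 0 + 1/8 + 0 = 1/8
  P(U=2) = 0 + 0 + 3/4 = 3/4
Marginal P(V) (column sums):
  P(V=0) = 1/8 + 0 + 0 = 1/8
  P(V=1) = 0 + 1/8 + 0 = 1/8
  P(V=2) = 0 + 0 + 3/4 = 3/4

Decomposition 1: H(U) + H(V|U)
H(U) = -[(1/8)·log₂(1/8) + (1/8)·log₂(1/8) + (3/4)·log₂(3/4)]
  = 0.3750 + 0.3750 + 0.3113
  = 1.0613 bits
H(V|U) = -Σ P(U,V)·log₂ P(V|U), where P(V|U) = P(U,V) / P(U)
  (cells with P(U,V) = 0 contribute 0)
  (U=0,V=0): P(V|U) = (1/8)/(1/8) = 1;  -(1/8)·log₂(1) = 0.0000
  (U=1,V=1): P(V|U) = (1/8)/(1/8) = 1;  -(1/8)·log₂(1) = 0.0000
  (U=2,V=2): P(V|U) = (3/4)/(3/4) = 1;  -(3/4)·log₂(1) = 0.0000
H(V|U) = 0.0000 + 0.0000 + 0.0000
  = 0.0000 bits
H(U) + H(V|U) = 1.0613 + 0.0000 = 1.0613 bits

Decomposition 2: H(V) + H(U|V)
H(V) = -[(1/8)·log₂(1/8) + (1/8)·log₂(1/8) + (3/4)·log₂(3/4)]
  = 0.3750 + 0.3750 + 0.3113
  = 1.0613 bits
H(U|V) = -Σ P(U,V)·log₂ P(U|V), where P(U|V) = P(U,V) / P(V)
  (cells with P(U,V) = 0 contribute 0)
  (U=0,V=0): P(U|V) = (1/8)/(1/8) = 1;  -(1/8)·log₂(1) = 0.0000
  (U=1,V=1): P(U|V) = (1/8)/(1/8) = 1;  -(1/8)·log₂(1) = 0.0000
  (U=2,V=2): P(U|V) = (3/4)/(3/4) = 1;  -(3/4)·log₂(1) = 0.0000
H(U|V) = 0.0000 + 0.0000 + 0.0000
  = 0.0000 bits
H(V) + H(U|V) = 1.0613 + 0.0000 = 1.0613 bits

Direct computation of the joint entropy:
H(U,V) = -[(1/8)·log₂(1/8) + (1/8)·log₂(1/8) + (3/4)·log₂(3/4)]
  = 0.3750 + 0.3750 + 0.3113
  = 1.0613 bits

All three agree: H(U,V) = 1.0613 bits ✓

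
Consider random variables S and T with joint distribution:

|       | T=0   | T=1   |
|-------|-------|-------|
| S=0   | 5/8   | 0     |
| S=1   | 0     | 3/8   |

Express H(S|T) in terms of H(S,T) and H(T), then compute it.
H(S|T) = H(S,T) - H(T)

Marginal P(T) (column sums):
  P(T=0) = 5/8 + 0 = 5/8
  P(T=1) = 0 + 3/8 = 3/8

H(S,T) = -[(5/8)·log₂(5/8) + (3/8)·log₂(3/8)]
  = 0.4238 + 0.5306
  = 0.9544 bits
H(T) = -[(5/8)·log₂(5/8) + (3/8)·log₂(3/8)]
  = 0.4238 + 0.5306
  = 0.9544 bits

H(S|T) = 0.9544 - 0.9544 = 0.0000 bits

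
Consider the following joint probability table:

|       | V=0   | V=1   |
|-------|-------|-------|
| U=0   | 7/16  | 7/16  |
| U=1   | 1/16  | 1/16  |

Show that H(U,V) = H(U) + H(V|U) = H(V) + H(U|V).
Marginal P(U) (row sums):
  P(U=0) = 7/16 + 7/16 = 7/8
  P(U=1) = 1/16 + 1/16 = 1/8
Marginal P(V) (column sums):
  P(V=0) = 7/16 + 1/16 = 1/2
  P(V=1) = 7/16 + 1/16 = 1/2

Decomposition 1: H(U) + H(V|U)
H(U) = -[(7/8)·log₂(7/8) + (1/8)·log₂(1/8)]
  = 0.1686 + 0.3750
  = 0.5436 bits
H(V|U) = -Σ P(U,V)·log₂ P(V|U), where P(V|U) = P(U,V) / P(U)
  (U=0,V=0): P(V|U) = (7/16)/(7/8) = 1/2;  -(7/16)·log₂(1/2) = 0.4375
  (U=0,V=1): P(V|U) = (7/16)/(7/8) = 1/2;  -(7/16)·log₂(1/2) = 0.4375
  (U=1,V=0): P(V|U) = (1/16)/(1/8) = 1/2;  -(1/16)·log₂(1/2) = 0.0625
  (U=1,V=1): P(V|U) = (1/16)/(1/8) = 1/2;  -(1/16)·log₂(1/2) = 0.0625
H(V|U) = 0.4375 + 0.4375 + 0.0625 + 0.0625
  = 1.0000 bits
H(U) + H(V|U) = 0.5436 + 1.0000 = 1.5436 bits

Decomposition 2: H(V) + H(U|V)
H(V) = -[(1/2)·log₂(1/2) + (1/2)·log₂(1/2)]
  = 0.5000 + 0.5000
  = 1.0000 bits
H(U|V) = -Σ P(U,V)·log₂ P(U|V), where P(U|V) = P(U,V) / P(V)
  (U=0,V=0): P(U|V) = (7/16)/(1/2) = 7/8;  -(7/16)·log₂(7/8) = 0.0843
  (U=0,V=1): P(U|V) = (7/16)/(1/2) = 7/8;  -(7/16)·log₂(7/8) = 0.0843
  (U=1,V=0): P(U|V) = (1/16)/(1/2) = 1/8;  -(1/16)·log₂(1/8) = 0.1875
  (U=1,V=1): P(U|V) = (1/16)/(1/2) = 1/8;  -(1/16)·log₂(1/8) = 0.1875
H(U|V) = 0.0843 + 0.0843 + 0.1875 + 0.1875
  = 0.5436 bits
H(V) + H(U|V) = 1.0000 + 0.5436 = 1.5436 bits

Direct computation of the joint entropy:
H(U,V) = -[(7/16)·log₂(7/16) + (7/16)·log₂(7/16) + (1/16)·log₂(1/16) + (1/16)·log₂(1/16)]
  = 0.5218 + 0.5218 + 0.2500 + 0.2500
  = 1.5436 bits

All three agree: H(U,V) = 1.5436 bits ✓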